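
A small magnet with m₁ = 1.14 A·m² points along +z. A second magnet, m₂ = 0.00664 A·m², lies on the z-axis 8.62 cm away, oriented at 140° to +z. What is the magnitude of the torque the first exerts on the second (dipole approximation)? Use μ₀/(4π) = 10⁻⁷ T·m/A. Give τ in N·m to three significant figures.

τ ≈ 1.52×10⁻⁶ N·m

Dipole B is on the axis of dipole A, so B₁ there is axial: B₁ = (μ₀/4π)·2m₁/r³ along +z.
B₁ = 2(10⁻⁷)(1.14)/(0.0862)³ = 3.560×10⁻⁴ T.
τ = m₂ B₁ sinθ.
τ = (0.00664)(3.560×10⁻⁴)·sin140° = 1.519×10⁻⁶ N·m.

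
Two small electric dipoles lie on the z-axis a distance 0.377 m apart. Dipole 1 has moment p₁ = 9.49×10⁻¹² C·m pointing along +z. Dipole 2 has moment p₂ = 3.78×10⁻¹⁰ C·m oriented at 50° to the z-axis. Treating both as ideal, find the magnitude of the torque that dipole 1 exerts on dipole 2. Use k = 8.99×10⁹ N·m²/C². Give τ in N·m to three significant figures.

τ ≈ 9.22×10⁻¹⁰ N·m

The second dipole sits on the axis of the first, so the field there is axial: E₁ = 2kp₁/r³ along +z.
E₁ = 2(8.99×10⁹)(9.49×10⁻¹²)/(0.377)³ = 3.184 N/C.
Torque on the second dipole: τ = p₂ E₁ sinθ.
τ = (3.78×10⁻¹⁰)(3.184)·sin50° = 9.221×10⁻¹⁰ N·m.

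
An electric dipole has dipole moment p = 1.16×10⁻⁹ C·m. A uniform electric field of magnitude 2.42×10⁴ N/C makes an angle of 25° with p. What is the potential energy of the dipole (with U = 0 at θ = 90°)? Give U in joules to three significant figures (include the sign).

U ≈ -2.54×10⁻⁵ J

U = −p·E = −pE cosθ.
U = −(1.16×10⁻⁹)(2.42×10⁴)·cos25° = -2.544×10⁻⁵ J.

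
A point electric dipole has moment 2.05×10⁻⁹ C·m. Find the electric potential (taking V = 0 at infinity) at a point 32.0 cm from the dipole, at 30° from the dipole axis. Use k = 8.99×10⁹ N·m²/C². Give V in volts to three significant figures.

The dipole potential is V = kp cosθ / r².
V = (8.99×10⁹)(2.05×10⁻⁹)·cos30° / (0.320)² = 155.9 V.

V ≈ 156 V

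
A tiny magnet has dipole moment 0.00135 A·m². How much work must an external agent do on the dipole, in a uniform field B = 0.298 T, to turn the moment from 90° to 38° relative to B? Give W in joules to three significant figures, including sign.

W ≈ -3.17×10⁻⁴ J

W_ext = ΔU = −mB cosθ₂ + mB cosθ₁ = mB(cosθ₁ − cosθ₂).
W = (0.00135)(0.298)·(cos90° − cos38°) = (4.023×10⁻⁴)·(-0.7880) = -3.170×10⁻⁴ J.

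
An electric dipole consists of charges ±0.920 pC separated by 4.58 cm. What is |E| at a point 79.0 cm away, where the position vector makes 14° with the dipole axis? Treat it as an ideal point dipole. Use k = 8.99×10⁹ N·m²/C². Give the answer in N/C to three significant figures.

E ≈ 0.00150 N/C

Dipole moment p = qd = (9.20×10⁻¹³ C)(0.0458 m) = 4.214×10⁻¹⁴ C·m.
At angle θ the dipole field magnitude is E = (kp/r³)·√(1 + 3cos²θ).
kp/r³ = (8.99×10⁹)(4.214×10⁻¹⁴) / (0.790)³ = 7.684×10⁻⁴ N/C.
√(1 + 3cos²14°) = √(1 + 3·0.9415) = √3.8244 ≈ 1.9556.
E ≈ 7.684×10⁻⁴ × 1.956 = 0.001503 N/C.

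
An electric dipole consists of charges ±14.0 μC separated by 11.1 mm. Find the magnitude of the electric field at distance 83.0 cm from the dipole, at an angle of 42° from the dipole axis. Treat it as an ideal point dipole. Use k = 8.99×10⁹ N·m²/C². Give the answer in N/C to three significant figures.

E ≈ 3980 N/C

Dipole moment p = qd = (1.40×10⁻⁵ C)(0.0111 m) = 1.554×10⁻⁷ C·m.
At angle θ the dipole field magnitude is E = (kp/r³)·√(1 + 3cos²θ).
kp/r³ = (8.99×10⁹)(1.554×10⁻⁷) / (0.830)³ = 2443 N/C.
√(1 + 3cos²42°) = √(1 + 3·0.5523) = √2.6568 ≈ 1.6300.
E ≈ 2443 × 1.630 = 3982 N/C.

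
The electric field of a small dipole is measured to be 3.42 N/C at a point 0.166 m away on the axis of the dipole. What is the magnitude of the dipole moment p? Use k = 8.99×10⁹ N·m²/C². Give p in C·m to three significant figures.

On axis E = 2kp/r³, so p = Er³/(2k).
p = (3.42)·(0.166)³ / (2·8.99×10⁹) = 8.701×10⁻¹³ C·m.

p ≈ 8.70×10⁻¹³ C·m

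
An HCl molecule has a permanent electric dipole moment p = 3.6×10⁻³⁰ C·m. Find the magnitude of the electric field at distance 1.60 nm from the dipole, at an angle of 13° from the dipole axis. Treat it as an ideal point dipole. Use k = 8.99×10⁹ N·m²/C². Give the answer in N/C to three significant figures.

At angle θ the dipole field magnitude is E = (kp/r³)·√(1 + 3cos²θ).
kp/r³ = (8.99×10⁹)(3.60×10⁻³⁰) / (1.60×10⁻⁹)³ = 7.901×10⁶ N/C.
√(1 + 3cos²13°) = √(1 + 3·0.9494) = √3.8482 ≈ 1.9617.
E ≈ 7.901×10⁶ × 1.962 = 1.550×10⁷ N/C.

E ≈ 1.55×10⁷ N/C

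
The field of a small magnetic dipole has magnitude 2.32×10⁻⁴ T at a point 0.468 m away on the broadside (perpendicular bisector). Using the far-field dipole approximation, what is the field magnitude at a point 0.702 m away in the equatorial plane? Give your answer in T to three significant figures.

Dipole fields scale as 1/r³ in the far field; the geometry is the same at both points.
B₂ = B₁ · (r₁/r₂)³ = 2.32×10⁻⁴ · (0.468/0.702)³.
(r₁/r₂)³ = (0.6667)³ = 0.2963.
B₂ ≈ 6.874×10⁻⁵ T.

B ≈ 6.87×10⁻⁵ T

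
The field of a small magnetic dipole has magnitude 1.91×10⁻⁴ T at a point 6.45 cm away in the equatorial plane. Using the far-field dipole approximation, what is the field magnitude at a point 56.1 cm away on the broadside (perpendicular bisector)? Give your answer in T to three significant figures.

B ≈ 2.90×10⁻⁷ T

Dipole fields scale as 1/r³ in the far field; the geometry is the same at both points.
B₂ = B₁ · (r₁/r₂)³ = 1.91×10⁻⁴ · (6.45/56.1)³.
(r₁/r₂)³ = (0.115)³ = 0.00152.
B₂ ≈ 2.903×10⁻⁷ T.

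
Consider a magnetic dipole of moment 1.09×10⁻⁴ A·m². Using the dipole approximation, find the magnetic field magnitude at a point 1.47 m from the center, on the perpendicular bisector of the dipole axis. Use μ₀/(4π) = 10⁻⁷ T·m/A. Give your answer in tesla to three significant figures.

In the equatorial plane B = (μ₀/4π)·m/r³ (half the axial value).
B = (10⁻⁷)·(1.09×10⁻⁴) / (1.47)³ = 3.431×10⁻¹² T.

B ≈ 3.43×10⁻¹² T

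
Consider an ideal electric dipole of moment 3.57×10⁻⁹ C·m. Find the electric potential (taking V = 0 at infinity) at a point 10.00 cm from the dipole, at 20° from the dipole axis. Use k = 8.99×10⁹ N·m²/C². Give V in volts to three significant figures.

V ≈ 3020 V

The dipole potential is V = kp cosθ / r².
V = (8.99×10⁹)(3.57×10⁻⁹)·cos20° / (0.100)² = 3016 V.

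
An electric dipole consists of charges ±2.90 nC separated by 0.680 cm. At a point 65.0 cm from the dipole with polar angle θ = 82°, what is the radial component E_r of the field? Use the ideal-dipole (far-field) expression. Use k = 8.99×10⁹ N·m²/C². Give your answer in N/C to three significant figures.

E_r ≈ 0.180 N/C

Dipole moment p = qd = (2.90×10⁻⁹ C)(0.00680 m) = 1.972×10⁻¹¹ C·m.
For a dipole, E_r = (2kp cosθ)/r³.
kp/r³ = (8.99×10⁹)(1.972×10⁻¹¹)/(0.650)³ = 0.6455 N/C.
E_r = 2·0.6455·cos82° = 0.1797 N/C.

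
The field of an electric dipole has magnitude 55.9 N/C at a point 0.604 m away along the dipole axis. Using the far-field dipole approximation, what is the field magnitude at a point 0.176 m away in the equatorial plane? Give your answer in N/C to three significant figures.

E ≈ 1130 N/C

Dipole fields scale as 1/r³ in the far field.
The axial field is twice the equatorial field at the same r, so the geometry factor is 1/2.
E₂ = E₁ · (1/2) · (r₁/r₂)³ = 55.9 · 0.5 · (0.604/0.176)³.
(r₁/r₂)³ = (3.432)³ = 40.42.
E₂ ≈ 1130 N/C.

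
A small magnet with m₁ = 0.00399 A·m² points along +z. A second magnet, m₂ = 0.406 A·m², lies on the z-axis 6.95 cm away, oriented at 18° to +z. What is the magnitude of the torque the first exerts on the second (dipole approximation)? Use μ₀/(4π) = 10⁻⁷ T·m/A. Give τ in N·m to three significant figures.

Dipole B is on the axis of dipole A, so B₁ there is axial: B₁ = (μ₀/4π)·2m₁/r³ along +z.
B₁ = 2(10⁻⁷)(0.00399)/(0.0695)³ = 2.377×10⁻⁶ T.
τ = m₂ B₁ sinθ.
τ = (0.406)(2.377×10⁻⁶)·sin18° = 2.982×10⁻⁷ N·m.

τ ≈ 2.98×10⁻⁷ N·m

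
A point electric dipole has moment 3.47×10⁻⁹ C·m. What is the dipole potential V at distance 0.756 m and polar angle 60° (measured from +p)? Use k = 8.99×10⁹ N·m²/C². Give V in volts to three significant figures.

V ≈ 27.3 V

The dipole potential is V = kp cosθ / r².
V = (8.99×10⁹)(3.47×10⁻⁹)·cos60° / (0.756)² = 27.29 V.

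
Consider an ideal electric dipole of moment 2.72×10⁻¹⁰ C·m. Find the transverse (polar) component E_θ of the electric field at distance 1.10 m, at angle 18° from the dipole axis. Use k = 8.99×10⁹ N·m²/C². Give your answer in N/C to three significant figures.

E_θ ≈ 0.568 N/C

For a dipole, E_θ = (kp sinθ)/r³.
kp/r³ = (8.99×10⁹)(2.72×10⁻¹⁰)/(1.10)³ = 1.837 N/C.
E_θ = 1.837·sin18° = 0.5677 N/C.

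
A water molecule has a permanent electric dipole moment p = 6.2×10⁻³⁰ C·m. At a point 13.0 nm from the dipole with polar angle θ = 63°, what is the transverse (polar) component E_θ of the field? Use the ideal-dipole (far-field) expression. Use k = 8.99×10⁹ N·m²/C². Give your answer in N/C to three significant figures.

E_θ ≈ 2.26×10⁴ N/C

For a dipole, E_θ = (kp sinθ)/r³.
kp/r³ = (8.99×10⁹)(6.20×10⁻³⁰)/(1.30×10⁻⁸)³ = 2.537×10⁴ N/C.
E_θ = 2.537×10⁴·sin63° = 2.260×10⁴ N/C.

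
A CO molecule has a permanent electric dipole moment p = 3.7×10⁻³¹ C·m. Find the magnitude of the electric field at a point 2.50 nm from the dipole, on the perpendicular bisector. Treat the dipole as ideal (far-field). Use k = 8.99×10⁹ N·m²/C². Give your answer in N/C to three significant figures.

E ≈ 2.13×10⁵ N/C

On the perpendicular bisector E = kp/r³ (half the axial value at the same distance).
E = (8.99×10⁹)(3.70×10⁻³¹) / (2.50×10⁻⁹)³ = 2.129×10⁵ N/C.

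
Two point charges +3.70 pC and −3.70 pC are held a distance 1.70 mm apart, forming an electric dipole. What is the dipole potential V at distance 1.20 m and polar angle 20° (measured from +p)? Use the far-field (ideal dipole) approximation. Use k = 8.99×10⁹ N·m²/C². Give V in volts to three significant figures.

Dipole moment p = qd = (3.70×10⁻¹² C)(0.00170 m) = 6.29×10⁻¹⁵ C·m.
The dipole potential is V = kp cosθ / r².
V = (8.99×10⁹)(6.29×10⁻¹⁵)·cos20° / (1.20)² = 3.690×10⁻⁵ V.

V ≈ 3.69×10⁻⁵ V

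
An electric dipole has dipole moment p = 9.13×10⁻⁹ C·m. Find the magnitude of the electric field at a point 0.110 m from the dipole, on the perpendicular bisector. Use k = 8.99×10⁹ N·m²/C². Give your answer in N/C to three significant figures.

In the equatorial plane E = kp/r³.
E = (8.99×10⁹)(9.13×10⁻⁹) / (0.110)³ = 6.167×10⁴ N/C.

E ≈ 6.17×10⁴ N/C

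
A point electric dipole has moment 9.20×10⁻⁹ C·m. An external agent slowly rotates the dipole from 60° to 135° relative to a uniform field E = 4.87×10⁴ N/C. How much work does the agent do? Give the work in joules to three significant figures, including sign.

W_ext = ΔU = U(θ₂) − U(θ₁) = −pE cosθ₂ − (−pE cosθ₁) = pE(cosθ₁ − cosθ₂).
W = (9.20×10⁻⁹)(4.87×10⁴)·(cos60° − cos135°) = (4.480×10⁻⁴)·(+1.2071) = 5.408×10⁻⁴ J.

W ≈ 5.41×10⁻⁴ J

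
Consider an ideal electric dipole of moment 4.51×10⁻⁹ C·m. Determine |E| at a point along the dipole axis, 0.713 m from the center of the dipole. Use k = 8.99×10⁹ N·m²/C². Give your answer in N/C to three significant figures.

E ≈ 224 N/C

On the dipole axis E = 2kp/r³.
E = 2·(8.99×10⁹)(4.51×10⁻⁹) / (0.713)³ = 223.7 N/C.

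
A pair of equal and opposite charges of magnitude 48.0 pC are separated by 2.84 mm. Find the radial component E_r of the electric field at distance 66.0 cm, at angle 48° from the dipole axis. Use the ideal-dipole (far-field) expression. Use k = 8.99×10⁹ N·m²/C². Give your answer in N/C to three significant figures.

E_r ≈ 0.00570 N/C

Dipole moment p = qd = (4.80×10⁻¹¹ C)(0.00284 m) = 1.363×10⁻¹³ C·m.
For a dipole, E_r = (2kp cosθ)/r³.
kp/r³ = (8.99×10⁹)(1.363×10⁻¹³)/(0.660)³ = 0.004262 N/C.
E_r = 2·0.004262·cos48° = 0.005704 N/C.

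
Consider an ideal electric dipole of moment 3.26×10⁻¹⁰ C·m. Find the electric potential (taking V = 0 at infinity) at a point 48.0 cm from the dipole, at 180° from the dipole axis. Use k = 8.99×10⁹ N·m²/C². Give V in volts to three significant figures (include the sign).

V ≈ -12.7 V

The dipole potential is V = kp cosθ / r².
V = (8.99×10⁹)(3.26×10⁻¹⁰)·cos180° / (0.480)² = -12.72 V.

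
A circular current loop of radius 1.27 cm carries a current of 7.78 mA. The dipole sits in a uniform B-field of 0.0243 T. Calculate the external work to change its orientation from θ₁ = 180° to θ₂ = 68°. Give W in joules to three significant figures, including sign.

W ≈ -1.32×10⁻⁷ J

Magnetic moment m = IA = Iπa² = (0.00778)·π·(0.0127)² = 3.942×10⁻⁶ A·m².
W_ext = ΔU = −mB cosθ₂ + mB cosθ₁ = mB(cosθ₁ − cosθ₂).
W = (3.942×10⁻⁶)(0.0243)·(cos180° − cos68°) = (9.579×10⁻⁸)·(-1.3746) = -1.317×10⁻⁷ J.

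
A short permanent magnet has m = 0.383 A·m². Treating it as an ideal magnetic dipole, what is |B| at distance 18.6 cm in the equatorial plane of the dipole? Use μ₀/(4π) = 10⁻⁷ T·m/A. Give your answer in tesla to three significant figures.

In the equatorial plane B = (μ₀/4π)·m/r³ (half the axial value).
B = (10⁻⁷)·(0.383) / (0.186)³ = 5.952×10⁻⁶ T.

B ≈ 5.95×10⁻⁶ T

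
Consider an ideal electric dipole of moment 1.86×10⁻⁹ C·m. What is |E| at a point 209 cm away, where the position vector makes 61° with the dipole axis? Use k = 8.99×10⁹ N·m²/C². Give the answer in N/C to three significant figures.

E ≈ 2.39 N/C

At angle θ the dipole field magnitude is E = (kp/r³)·√(1 + 3cos²θ).
kp/r³ = (8.99×10⁹)(1.86×10⁻⁹) / (2.09)³ = 1.832 N/C.
√(1 + 3cos²61°) = √(1 + 3·0.2350) = √1.7051 ≈ 1.3058.
E ≈ 1.832 × 1.306 = 2.392 N/C.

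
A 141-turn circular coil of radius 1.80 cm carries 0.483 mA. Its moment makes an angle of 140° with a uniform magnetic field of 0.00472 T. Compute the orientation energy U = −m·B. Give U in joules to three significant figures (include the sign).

U ≈ 2.51×10⁻⁷ J

m = NIA = NIπa² = 141·(4.83×10⁻⁴)·π·(0.0180)² = 6.932×10⁻⁵ A·m².
U = −m·B = −mB cosθ.
U = −(6.932×10⁻⁵)(0.00472)·cos140° = 2.506×10⁻⁷ J.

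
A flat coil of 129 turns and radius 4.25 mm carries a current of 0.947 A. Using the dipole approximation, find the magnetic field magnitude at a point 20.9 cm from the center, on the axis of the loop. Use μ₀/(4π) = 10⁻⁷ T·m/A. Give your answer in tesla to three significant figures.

m = NIA = NIπa² = 129·(0.947)·π·(0.00425)² = 0.006932 A·m².
On axis B = (μ₀/4π)·2m/r³.
B = 2·(10⁻⁷)·(0.006932) / (0.209)³ = 1.519×10⁻⁷ T.

B ≈ 1.52×10⁻⁷ T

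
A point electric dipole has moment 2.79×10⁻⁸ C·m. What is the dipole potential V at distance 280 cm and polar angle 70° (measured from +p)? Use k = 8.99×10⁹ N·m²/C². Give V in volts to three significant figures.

V ≈ 10.9 V

The dipole potential is V = kp cosθ / r².
V = (8.99×10⁹)(2.79×10⁻⁸)·cos70° / (2.80)² = 10.94 V.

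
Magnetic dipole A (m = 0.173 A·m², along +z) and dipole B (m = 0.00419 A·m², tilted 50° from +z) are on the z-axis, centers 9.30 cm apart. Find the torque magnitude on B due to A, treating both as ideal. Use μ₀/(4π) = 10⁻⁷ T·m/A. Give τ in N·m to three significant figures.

τ ≈ 1.38×10⁻⁷ N·m

Dipole B is on the axis of dipole A, so B₁ there is axial: B₁ = (μ₀/4π)·2m₁/r³ along +z.
B₁ = 2(10⁻⁷)(0.173)/(0.0930)³ = 4.302×10⁻⁵ T.
τ = m₂ B₁ sinθ.
τ = (0.00419)(4.302×10⁻⁵)·sin50° = 1.381×10⁻⁷ N·m.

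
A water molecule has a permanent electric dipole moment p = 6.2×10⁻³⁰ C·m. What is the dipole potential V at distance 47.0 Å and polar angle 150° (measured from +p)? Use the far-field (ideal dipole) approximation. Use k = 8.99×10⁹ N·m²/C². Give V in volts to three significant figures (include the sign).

The dipole potential is V = kp cosθ / r².
V = (8.99×10⁹)(6.20×10⁻³⁰)·cos150° / (4.70×10⁻⁹)² = -0.002185 V.

V ≈ -0.00219 V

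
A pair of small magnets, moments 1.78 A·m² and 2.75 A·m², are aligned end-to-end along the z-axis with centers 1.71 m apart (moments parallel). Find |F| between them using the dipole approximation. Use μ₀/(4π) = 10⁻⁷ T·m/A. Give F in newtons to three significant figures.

On-axis B of dipole 1: B = (μ₀/4π)·2m₁/r³. Force on dipole 2: F = m₂·dB/dr.
dB/dr = −(μ₀/4π)·6m₁/r⁴, so |F| = (μ₀/4π)·6m₁m₂/r⁴.
F = 6(10⁻⁷)(1.78)(2.75)/(1.71)⁴ = 3.435×10⁻⁷ N.

F ≈ 3.43×10⁻⁷ N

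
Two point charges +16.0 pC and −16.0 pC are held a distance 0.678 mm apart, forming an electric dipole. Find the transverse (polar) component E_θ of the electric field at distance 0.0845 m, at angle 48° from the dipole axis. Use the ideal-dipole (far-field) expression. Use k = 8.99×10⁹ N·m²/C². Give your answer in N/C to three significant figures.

E_θ ≈ 0.120 N/C

Dipole moment p = qd = (1.60×10⁻¹¹ C)(6.78×10⁻⁴ m) = 1.085×10⁻¹⁴ C·m.
For a dipole, E_θ = (kp sinθ)/r³.
kp/r³ = (8.99×10⁹)(1.085×10⁻¹⁴)/(0.0845)³ = 0.1617 N/C.
E_θ = 0.1617·sin48° = 0.1201 N/C.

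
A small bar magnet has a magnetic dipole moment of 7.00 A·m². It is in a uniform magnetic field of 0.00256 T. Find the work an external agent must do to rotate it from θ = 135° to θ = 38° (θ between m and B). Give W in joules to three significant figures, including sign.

W ≈ -0.0268 J

W_ext = ΔU = −mB cosθ₂ + mB cosθ₁ = mB(cosθ₁ − cosθ₂).
W = (7.00)(0.00256)·(cos135° − cos38°) = (0.01792)·(-1.4951) = -0.02679 J.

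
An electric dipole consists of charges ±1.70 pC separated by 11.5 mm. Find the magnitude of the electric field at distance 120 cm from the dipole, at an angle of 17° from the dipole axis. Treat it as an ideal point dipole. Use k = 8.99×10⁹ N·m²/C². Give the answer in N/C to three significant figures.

E ≈ 1.97×10⁻⁴ N/C

Dipole moment p = qd = (1.70×10⁻¹² C)(0.0115 m) = 1.955×10⁻¹⁴ C·m.
At angle θ the dipole field magnitude is E = (kp/r³)·√(1 + 3cos²θ).
kp/r³ = (8.99×10⁹)(1.955×10⁻¹⁴) / (1.20)³ = 1.017×10⁻⁴ N/C.
√(1 + 3cos²17°) = √(1 + 3·0.9145) = √3.7436 ≈ 1.9348.
E ≈ 1.017×10⁻⁴ × 1.935 = 1.968×10⁻⁴ N/C.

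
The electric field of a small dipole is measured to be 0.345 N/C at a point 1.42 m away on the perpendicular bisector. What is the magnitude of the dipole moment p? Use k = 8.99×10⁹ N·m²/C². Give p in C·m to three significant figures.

In the equatorial plane E = kp/r³, so p = Er³/(k).
p = (0.345)·(1.42)³ / (8.99×10⁹) = 1.099×10⁻¹⁰ C·m.

p ≈ 1.10×10⁻¹⁰ C·m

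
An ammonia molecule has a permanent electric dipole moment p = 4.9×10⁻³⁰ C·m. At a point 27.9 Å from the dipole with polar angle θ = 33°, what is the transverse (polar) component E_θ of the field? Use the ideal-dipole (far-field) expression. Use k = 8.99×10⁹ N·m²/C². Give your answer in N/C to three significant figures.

E_θ ≈ 1.10×10⁶ N/C

For a dipole, E_θ = (kp sinθ)/r³.
kp/r³ = (8.99×10⁹)(4.90×10⁻³⁰)/(2.79×10⁻⁹)³ = 2.028×10⁶ N/C.
E_θ = 2.028×10⁶·sin33° = 1.105×10⁶ N/C.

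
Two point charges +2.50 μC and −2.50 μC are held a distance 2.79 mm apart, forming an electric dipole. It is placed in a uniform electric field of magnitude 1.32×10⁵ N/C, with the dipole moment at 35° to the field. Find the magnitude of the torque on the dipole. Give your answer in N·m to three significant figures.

Dipole moment p = qd = (2.50×10⁻⁶ C)(0.00279 m) = 6.975×10⁻⁹ C·m.
Torque on an electric dipole: τ = pE sinθ.
τ = (6.975×10⁻⁹)(1.32×10⁵)·sin35° = 5.281×10⁻⁴ N·m.

τ ≈ 5.28×10⁻⁴ N·m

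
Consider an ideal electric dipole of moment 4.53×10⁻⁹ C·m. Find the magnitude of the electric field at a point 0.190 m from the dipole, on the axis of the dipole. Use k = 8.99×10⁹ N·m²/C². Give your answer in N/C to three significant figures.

On the dipole axis E = 2kp/r³.
E = 2·(8.99×10⁹)(4.53×10⁻⁹) / (0.190)³ = 1.187×10⁴ N/C.

E ≈ 1.19×10⁴ N/C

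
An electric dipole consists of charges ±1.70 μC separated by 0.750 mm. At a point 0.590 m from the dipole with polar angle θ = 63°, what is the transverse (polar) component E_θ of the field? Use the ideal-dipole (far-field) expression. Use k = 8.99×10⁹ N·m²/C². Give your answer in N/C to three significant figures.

E_θ ≈ 49.7 N/C

Dipole moment p = qd = (1.70×10⁻⁶ C)(7.50×10⁻⁴ m) = 1.275×10⁻⁹ C·m.
For a dipole, E_θ = (kp sinθ)/r³.
kp/r³ = (8.99×10⁹)(1.275×10⁻⁹)/(0.590)³ = 55.81 N/C.
E_θ = 55.81·sin63° = 49.73 N/C.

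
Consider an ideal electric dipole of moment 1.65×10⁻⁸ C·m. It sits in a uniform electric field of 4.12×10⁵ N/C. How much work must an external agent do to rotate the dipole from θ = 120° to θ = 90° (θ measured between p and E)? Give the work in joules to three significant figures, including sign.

W ≈ -0.00340 J

W_ext = ΔU = U(θ₂) − U(θ₁) = −pE cosθ₂ − (−pE cosθ₁) = pE(cosθ₁ − cosθ₂).
W = (1.65×10⁻⁸)(4.12×10⁵)·(cos120° − cos90°) = (0.006798)·(-0.5000) = -0.003399 J.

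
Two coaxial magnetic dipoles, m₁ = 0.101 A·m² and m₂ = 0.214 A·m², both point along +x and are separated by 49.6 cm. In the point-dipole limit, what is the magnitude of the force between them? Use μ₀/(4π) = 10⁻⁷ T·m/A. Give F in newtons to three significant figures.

F ≈ 2.14×10⁻⁷ N

On-axis B of dipole 1: B = (μ₀/4π)·2m₁/r³. Force on dipole 2: F = m₂·dB/dr.
dB/dr = −(μ₀/4π)·6m₁/r⁴, so |F| = (μ₀/4π)·6m₁m₂/r⁴.
F = 6(10⁻⁷)(0.101)(0.214)/(0.496)⁴ = 2.143×10⁻⁷ N.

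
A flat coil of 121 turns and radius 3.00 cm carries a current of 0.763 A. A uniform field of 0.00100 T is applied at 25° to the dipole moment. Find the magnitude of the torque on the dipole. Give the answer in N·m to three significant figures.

τ ≈ 1.10×10⁻⁴ N·m

m = NIA = NIπa² = 121·(0.763)·π·(0.0300)² = 0.261 A·m².
Torque on a magnetic dipole: τ = mB sinθ.
τ = (0.261)(0.00100)·sin25° = 1.103×10⁻⁴ N·m.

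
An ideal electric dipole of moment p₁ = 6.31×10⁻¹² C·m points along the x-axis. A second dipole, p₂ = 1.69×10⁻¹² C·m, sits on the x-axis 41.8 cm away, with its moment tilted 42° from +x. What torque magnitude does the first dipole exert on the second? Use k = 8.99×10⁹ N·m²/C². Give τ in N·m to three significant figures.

The second dipole sits on the axis of the first, so the field there is axial: E₁ = 2kp₁/r³ along +x.
E₁ = 2(8.99×10⁹)(6.31×10⁻¹²)/(0.418)³ = 1.553 N/C.
Torque on the second dipole: τ = p₂ E₁ sinθ.
τ = (1.69×10⁻¹²)(1.553)·sin42° = 1.757×10⁻¹² N·m.

τ ≈ 1.76×10⁻¹² N·m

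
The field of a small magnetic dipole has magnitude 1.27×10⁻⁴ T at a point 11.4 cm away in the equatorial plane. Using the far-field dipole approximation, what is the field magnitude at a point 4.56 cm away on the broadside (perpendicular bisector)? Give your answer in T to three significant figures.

Dipole fields scale as 1/r³ in the far field; the geometry is the same at both points.
B₂ = B₁ · (r₁/r₂)³ = 1.27×10⁻⁴ · (11.4/4.56)³.
(r₁/r₂)³ = (2.5)³ = 15.63.
B₂ ≈ 0.001984 T.

B ≈ 0.00198 T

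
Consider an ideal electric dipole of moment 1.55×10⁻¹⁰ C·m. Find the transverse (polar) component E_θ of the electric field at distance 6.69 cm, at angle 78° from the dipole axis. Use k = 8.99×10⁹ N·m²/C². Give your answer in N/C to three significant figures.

E_θ ≈ 4550 N/C

For a dipole, E_θ = (kp sinθ)/r³.
kp/r³ = (8.99×10⁹)(1.55×10⁻¹⁰)/(0.0669)³ = 4654 N/C.
E_θ = 4654·sin78° = 4552 N/C.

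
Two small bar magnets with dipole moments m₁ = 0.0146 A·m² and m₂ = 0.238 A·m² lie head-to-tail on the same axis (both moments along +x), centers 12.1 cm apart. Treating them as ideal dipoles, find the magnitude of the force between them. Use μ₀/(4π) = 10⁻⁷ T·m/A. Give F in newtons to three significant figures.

F ≈ 9.73×10⁻⁶ N

On-axis B of dipole 1: B = (μ₀/4π)·2m₁/r³. Force on dipole 2: F = m₂·dB/dr.
dB/dr = −(μ₀/4π)·6m₁/r⁴, so |F| = (μ₀/4π)·6m₁m₂/r⁴.
F = 6(10⁻⁷)(0.0146)(0.238)/(0.121)⁴ = 9.726×10⁻⁶ N.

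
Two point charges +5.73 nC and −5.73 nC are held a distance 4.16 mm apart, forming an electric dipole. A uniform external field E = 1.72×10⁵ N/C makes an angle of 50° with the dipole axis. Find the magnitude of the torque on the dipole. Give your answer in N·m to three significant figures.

Dipole moment p = qd = (5.73×10⁻⁹ C)(0.00416 m) = 2.384×10⁻¹¹ C·m.
Torque on an electric dipole: τ = pE sinθ.
τ = (2.384×10⁻¹¹)(1.72×10⁵)·sin50° = 3.141×10⁻⁶ N·m.

τ ≈ 3.14×10⁻⁶ N·m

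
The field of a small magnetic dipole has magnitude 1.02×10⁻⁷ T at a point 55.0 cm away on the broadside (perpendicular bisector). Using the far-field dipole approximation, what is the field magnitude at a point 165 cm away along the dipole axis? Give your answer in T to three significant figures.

Dipole fields scale as 1/r³ in the far field.
The axial field is twice the equatorial field at the same r, so the geometry factor is 2/1.
B₂ = B₁ · (2/1) · (r₁/r₂)³ = 1.02×10⁻⁷ · 2 · (55.0/165)³.
(r₁/r₂)³ = (0.3333)³ = 0.03704.
B₂ ≈ 7.556×10⁻⁹ T.

B ≈ 7.56×10⁻⁹ T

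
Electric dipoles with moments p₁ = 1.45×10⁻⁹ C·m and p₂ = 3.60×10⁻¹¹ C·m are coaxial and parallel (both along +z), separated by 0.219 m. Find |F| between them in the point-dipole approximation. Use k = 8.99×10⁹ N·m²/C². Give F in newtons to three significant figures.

F ≈ 1.22×10⁻⁶ N

On-axis field of dipole 1 at distance r: E = 2kp₁/r³. Force on dipole 2 is F = p₂·dE/dr (gradient along axis).
dE/dr = −6kp₁/r⁴, so |F| = 6kp₁p₂/r⁴ (attractive for aligned moments).
F = 6(8.99×10⁹)(1.45×10⁻⁹)(3.60×10⁻¹¹)/(0.219)⁴ = 1.224×10⁻⁶ N.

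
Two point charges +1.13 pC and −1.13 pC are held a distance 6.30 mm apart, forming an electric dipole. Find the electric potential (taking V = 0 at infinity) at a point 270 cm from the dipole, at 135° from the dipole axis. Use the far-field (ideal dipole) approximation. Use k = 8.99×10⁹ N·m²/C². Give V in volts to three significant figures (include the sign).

V ≈ -6.21×10⁻⁶ V

Dipole moment p = qd = (1.13×10⁻¹² C)(0.00630 m) = 7.119×10⁻¹⁵ C·m.
The dipole potential is V = kp cosθ / r².
V = (8.99×10⁹)(7.119×10⁻¹⁵)·cos135° / (2.70)² = -6.208×10⁻⁶ V.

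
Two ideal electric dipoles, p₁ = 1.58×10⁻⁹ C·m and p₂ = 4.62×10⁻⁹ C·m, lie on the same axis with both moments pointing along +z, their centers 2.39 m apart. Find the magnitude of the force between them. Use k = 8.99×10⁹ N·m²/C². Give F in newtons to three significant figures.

On-axis field of dipole 1 at distance r: E = 2kp₁/r³. Force on dipole 2 is F = p₂·dE/dr (gradient along axis).
dE/dr = −6kp₁/r⁴, so |F| = 6kp₁p₂/r⁴ (attractive for aligned moments).
F = 6(8.99×10⁹)(1.58×10⁻⁹)(4.62×10⁻⁹)/(2.39)⁴ = 1.207×10⁻⁸ N.

F ≈ 1.21×10⁻⁸ N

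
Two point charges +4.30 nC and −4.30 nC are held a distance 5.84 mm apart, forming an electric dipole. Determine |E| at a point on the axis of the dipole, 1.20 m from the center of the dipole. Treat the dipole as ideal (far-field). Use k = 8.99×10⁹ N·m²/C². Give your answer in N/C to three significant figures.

Dipole moment p = qd = (4.30×10⁻⁹ C)(0.00584 m) = 2.511×10⁻¹¹ C·m.
On the dipole axis E = 2kp/r³.
E = 2·(8.99×10⁹)(2.511×10⁻¹¹) / (1.20)³ = 0.2613 N/C.

E ≈ 0.261 N/C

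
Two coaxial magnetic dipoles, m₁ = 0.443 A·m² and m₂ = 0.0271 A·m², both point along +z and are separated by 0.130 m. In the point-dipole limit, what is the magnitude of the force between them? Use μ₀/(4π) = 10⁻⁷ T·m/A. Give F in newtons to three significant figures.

F ≈ 2.52×10⁻⁵ N

On-axis B of dipole 1: B = (μ₀/4π)·2m₁/r³. Force on dipole 2: F = m₂·dB/dr.
dB/dr = −(μ₀/4π)·6m₁/r⁴, so |F| = (μ₀/4π)·6m₁m₂/r⁴.
F = 6(10⁻⁷)(0.443)(0.0271)/(0.130)⁴ = 2.522×10⁻⁵ N.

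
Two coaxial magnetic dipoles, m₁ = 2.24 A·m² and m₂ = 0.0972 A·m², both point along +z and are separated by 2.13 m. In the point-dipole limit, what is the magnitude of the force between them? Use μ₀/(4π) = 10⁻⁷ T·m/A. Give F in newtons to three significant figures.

F ≈ 6.35×10⁻⁹ N

On-axis B of dipole 1: B = (μ₀/4π)·2m₁/r³. Force on dipole 2: F = m₂·dB/dr.
dB/dr = −(μ₀/4π)·6m₁/r⁴, so |F| = (μ₀/4π)·6m₁m₂/r⁴.
F = 6(10⁻⁷)(2.24)(0.0972)/(2.13)⁴ = 6.347×10⁻⁹ N.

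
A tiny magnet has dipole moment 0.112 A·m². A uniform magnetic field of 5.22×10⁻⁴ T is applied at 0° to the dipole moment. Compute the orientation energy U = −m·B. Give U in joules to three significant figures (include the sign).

U = −m·B = −mB cosθ.
U = −(0.112)(5.22×10⁻⁴)·cos0° = -5.846×10⁻⁵ J.

U ≈ -5.85×10⁻⁵ J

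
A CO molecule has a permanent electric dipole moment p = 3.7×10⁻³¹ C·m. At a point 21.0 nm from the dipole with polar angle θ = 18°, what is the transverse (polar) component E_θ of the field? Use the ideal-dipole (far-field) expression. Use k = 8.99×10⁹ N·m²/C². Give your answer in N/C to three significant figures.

E_θ ≈ 111 N/C

For a dipole, E_θ = (kp sinθ)/r³.
kp/r³ = (8.99×10⁹)(3.70×10⁻³¹)/(2.10×10⁻⁸)³ = 359.2 N/C.
E_θ = 359.2·sin18° = 111.0 N/C.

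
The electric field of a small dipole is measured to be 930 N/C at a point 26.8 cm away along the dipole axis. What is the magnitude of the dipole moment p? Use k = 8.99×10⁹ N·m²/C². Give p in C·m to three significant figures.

On axis E = 2kp/r³, so p = Er³/(2k).
p = (930)·(0.268)³ / (2·8.99×10⁹) = 9.956×10⁻¹⁰ C·m.

p ≈ 9.96×10⁻¹⁰ C·m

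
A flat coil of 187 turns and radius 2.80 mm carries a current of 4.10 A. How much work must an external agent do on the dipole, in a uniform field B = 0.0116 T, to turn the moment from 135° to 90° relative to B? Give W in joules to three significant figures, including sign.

m = NIA = NIπa² = 187·(4.10)·π·(0.00280)² = 0.01888 A·m².
W_ext = ΔU = −mB cosθ₂ + mB cosθ₁ = mB(cosθ₁ − cosθ₂).
W = (0.01888)(0.0116)·(cos135° − cos90°) = (2.190×10⁻⁴)·(-0.7071) = -1.549×10⁻⁴ J.

W ≈ -1.55×10⁻⁴ J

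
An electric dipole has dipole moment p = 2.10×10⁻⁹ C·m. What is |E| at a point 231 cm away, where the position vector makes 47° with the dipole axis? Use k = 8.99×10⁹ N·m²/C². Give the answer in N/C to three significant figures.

At angle θ the dipole field magnitude is E = (kp/r³)·√(1 + 3cos²θ).
kp/r³ = (8.99×10⁹)(2.10×10⁻⁹) / (2.31)³ = 1.532 N/C.
√(1 + 3cos²47°) = √(1 + 3·0.4651) = √2.3954 ≈ 1.5477.
E ≈ 1.532 × 1.548 = 2.370 N/C.

E ≈ 2.37 N/C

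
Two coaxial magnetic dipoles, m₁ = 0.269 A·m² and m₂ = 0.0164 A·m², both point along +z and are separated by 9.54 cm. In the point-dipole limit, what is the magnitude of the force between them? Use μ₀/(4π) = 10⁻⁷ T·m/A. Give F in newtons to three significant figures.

On-axis B of dipole 1: B = (μ₀/4π)·2m₁/r³. Force on dipole 2: F = m₂·dB/dr.
dB/dr = −(μ₀/4π)·6m₁/r⁴, so |F| = (μ₀/4π)·6m₁m₂/r⁴.
F = 6(10⁻⁷)(0.269)(0.0164)/(0.0954)⁴ = 3.196×10⁻⁵ N.

F ≈ 3.20×10⁻⁵ N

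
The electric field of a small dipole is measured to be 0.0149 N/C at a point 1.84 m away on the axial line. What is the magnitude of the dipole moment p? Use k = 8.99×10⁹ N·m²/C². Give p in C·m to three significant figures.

p ≈ 5.16×10⁻¹² C·m

On axis E = 2kp/r³, so p = Er³/(2k).
p = (0.0149)·(1.84)³ / (2·8.99×10⁹) = 5.162×10⁻¹² C·m.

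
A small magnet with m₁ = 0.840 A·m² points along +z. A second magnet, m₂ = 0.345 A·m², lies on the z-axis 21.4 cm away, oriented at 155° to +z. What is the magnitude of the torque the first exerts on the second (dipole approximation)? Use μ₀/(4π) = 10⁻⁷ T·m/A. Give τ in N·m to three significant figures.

τ ≈ 2.50×10⁻⁶ N·m

Dipole B is on the axis of dipole A, so B₁ there is axial: B₁ = (μ₀/4π)·2m₁/r³ along +z.
B₁ = 2(10⁻⁷)(0.840)/(0.214)³ = 1.714×10⁻⁵ T.
τ = m₂ B₁ sinθ.
τ = (0.345)(1.714×10⁻⁵)·sin155° = 2.499×10⁻⁶ N·m.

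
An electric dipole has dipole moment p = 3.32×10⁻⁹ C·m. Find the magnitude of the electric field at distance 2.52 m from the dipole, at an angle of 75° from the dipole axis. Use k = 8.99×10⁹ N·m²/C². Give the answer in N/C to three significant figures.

At angle θ the dipole field magnitude is E = (kp/r³)·√(1 + 3cos²θ).
kp/r³ = (8.99×10⁹)(3.32×10⁻⁹) / (2.52)³ = 1.865 N/C.
√(1 + 3cos²75°) = √(1 + 3·0.0670) = √1.2010 ≈ 1.0959.
E ≈ 1.865 × 1.096 = 2.044 N/C.

E ≈ 2.04 N/C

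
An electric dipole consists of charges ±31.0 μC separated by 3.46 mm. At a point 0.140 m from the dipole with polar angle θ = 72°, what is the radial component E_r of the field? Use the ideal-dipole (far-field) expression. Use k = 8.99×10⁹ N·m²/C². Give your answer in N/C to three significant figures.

Dipole moment p = qd = (3.10×10⁻⁵ C)(0.00346 m) = 1.073×10⁻⁷ C·m.
For a dipole, E_r = (2kp cosθ)/r³.
kp/r³ = (8.99×10⁹)(1.073×10⁻⁷)/(0.140)³ = 3.515×10⁵ N/C.
E_r = 2·3.515×10⁵·cos72° = 2.173×10⁵ N/C.

E_r ≈ 2.17×10⁵ N/C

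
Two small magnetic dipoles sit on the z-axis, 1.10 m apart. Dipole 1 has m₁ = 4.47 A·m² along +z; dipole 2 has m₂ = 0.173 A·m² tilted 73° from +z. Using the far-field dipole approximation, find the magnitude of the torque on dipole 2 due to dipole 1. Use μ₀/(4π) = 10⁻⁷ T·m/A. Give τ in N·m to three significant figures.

τ ≈ 1.11×10⁻⁷ N·m

Dipole B is on the axis of dipole A, so B₁ there is axial: B₁ = (μ₀/4π)·2m₁/r³ along +z.
B₁ = 2(10⁻⁷)(4.47)/(1.10)³ = 6.717×10⁻⁷ T.
τ = m₂ B₁ sinθ.
τ = (0.173)(6.717×10⁻⁷)·sin73° = 1.111×10⁻⁷ N·m.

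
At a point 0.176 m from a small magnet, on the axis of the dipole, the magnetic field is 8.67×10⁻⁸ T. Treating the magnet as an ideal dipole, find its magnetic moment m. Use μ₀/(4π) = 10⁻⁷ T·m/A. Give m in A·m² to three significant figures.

On axis B = (μ₀/4π)·2m/r³, so m = Br³·4π/(μ₀·2).
m = (8.67×10⁻⁸)·(0.176)³ / (2·10⁻⁷) = 0.002363 A·m².

m ≈ 0.00236 A·m²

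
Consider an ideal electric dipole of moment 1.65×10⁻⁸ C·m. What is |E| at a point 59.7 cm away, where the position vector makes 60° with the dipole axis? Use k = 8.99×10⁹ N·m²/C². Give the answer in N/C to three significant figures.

At angle θ the dipole field magnitude is E = (kp/r³)·√(1 + 3cos²θ).
kp/r³ = (8.99×10⁹)(1.65×10⁻⁸) / (0.597)³ = 697.1 N/C.
√(1 + 3cos²60°) = √(1 + 3·0.2500) = √1.7500 ≈ 1.3229.
E ≈ 697.1 × 1.323 = 922.2 N/C.

E ≈ 922 N/C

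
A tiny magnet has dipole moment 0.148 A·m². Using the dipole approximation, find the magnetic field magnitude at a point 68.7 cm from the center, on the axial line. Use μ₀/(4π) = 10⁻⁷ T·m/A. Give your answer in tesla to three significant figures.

B ≈ 9.13×10⁻⁸ T

On axis B = (μ₀/4π)·2m/r³.
B = 2·(10⁻⁷)·(0.148) / (0.687)³ = 9.129×10⁻⁸ T.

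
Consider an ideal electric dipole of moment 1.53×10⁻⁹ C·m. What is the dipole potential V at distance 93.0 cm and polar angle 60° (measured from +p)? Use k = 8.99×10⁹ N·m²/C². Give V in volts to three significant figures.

The dipole potential is V = kp cosθ / r².
V = (8.99×10⁹)(1.53×10⁻⁹)·cos60° / (0.930)² = 7.952 V.

V ≈ 7.95 V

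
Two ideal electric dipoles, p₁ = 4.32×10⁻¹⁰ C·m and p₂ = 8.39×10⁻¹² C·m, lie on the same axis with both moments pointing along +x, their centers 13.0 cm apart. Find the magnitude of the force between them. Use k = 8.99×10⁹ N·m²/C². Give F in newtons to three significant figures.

F ≈ 6.85×10⁻⁷ N

On-axis field of dipole 1 at distance r: E = 2kp₁/r³. Force on dipole 2 is F = p₂·dE/dr (gradient along axis).
dE/dr = −6kp₁/r⁴, so |F| = 6kp₁p₂/r⁴ (attractive for aligned moments).
F = 6(8.99×10⁹)(4.32×10⁻¹⁰)(8.39×10⁻¹²)/(0.130)⁴ = 6.845×10⁻⁷ N.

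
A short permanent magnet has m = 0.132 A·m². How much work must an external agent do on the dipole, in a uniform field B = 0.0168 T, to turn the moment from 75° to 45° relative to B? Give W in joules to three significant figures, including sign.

W_ext = ΔU = −mB cosθ₂ + mB cosθ₁ = mB(cosθ₁ − cosθ₂).
W = (0.132)(0.0168)·(cos75° − cos45°) = (0.002218)·(-0.4483) = -9.941×10⁻⁴ J.

W ≈ -9.94×10⁻⁴ J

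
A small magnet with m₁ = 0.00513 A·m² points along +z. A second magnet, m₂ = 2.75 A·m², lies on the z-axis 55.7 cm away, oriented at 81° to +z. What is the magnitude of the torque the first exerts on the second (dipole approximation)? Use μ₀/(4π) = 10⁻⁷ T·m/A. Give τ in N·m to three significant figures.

Dipole B is on the axis of dipole A, so B₁ there is axial: B₁ = (μ₀/4π)·2m₁/r³ along +z.
B₁ = 2(10⁻⁷)(0.00513)/(0.557)³ = 5.937×10⁻⁹ T.
τ = m₂ B₁ sinθ.
τ = (2.75)(5.937×10⁻⁹)·sin81° = 1.613×10⁻⁸ N·m.

τ ≈ 1.61×10⁻⁸ N·m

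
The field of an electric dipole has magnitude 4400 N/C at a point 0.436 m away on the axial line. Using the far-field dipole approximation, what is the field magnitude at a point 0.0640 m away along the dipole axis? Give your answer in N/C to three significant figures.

E ≈ 1.39×10⁶ N/C

Dipole fields scale as 1/r³ in the far field; the geometry is the same at both points.
E₂ = E₁ · (r₁/r₂)³ = 4400 · (0.436/0.0640)³.
(r₁/r₂)³ = (6.812)³ = 316.2.
E₂ ≈ 1.391×10⁶ N/C.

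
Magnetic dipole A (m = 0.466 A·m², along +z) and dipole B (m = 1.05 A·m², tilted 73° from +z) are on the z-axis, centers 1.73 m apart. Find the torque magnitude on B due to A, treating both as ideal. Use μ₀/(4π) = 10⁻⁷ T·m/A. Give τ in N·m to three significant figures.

Dipole B is on the axis of dipole A, so B₁ there is axial: B₁ = (μ₀/4π)·2m₁/r³ along +z.
B₁ = 2(10⁻⁷)(0.466)/(1.73)³ = 1.800×10⁻⁸ T.
τ = m₂ B₁ sinθ.
τ = (1.05)(1.800×10⁻⁸)·sin73° = 1.807×10⁻⁸ N·m.

τ ≈ 1.81×10⁻⁸ N·m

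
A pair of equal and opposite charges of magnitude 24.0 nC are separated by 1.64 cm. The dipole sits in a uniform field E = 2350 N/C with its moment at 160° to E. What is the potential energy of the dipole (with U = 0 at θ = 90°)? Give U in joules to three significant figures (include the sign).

U ≈ 8.69×10⁻⁷ J

Dipole moment p = qd = (2.40×10⁻⁸ C)(0.0164 m) = 3.936×10⁻¹⁰ C·m.
U = −p·E = −pE cosθ.
U = −(3.936×10⁻¹⁰)(2350)·cos160° = 8.692×10⁻⁷ J.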